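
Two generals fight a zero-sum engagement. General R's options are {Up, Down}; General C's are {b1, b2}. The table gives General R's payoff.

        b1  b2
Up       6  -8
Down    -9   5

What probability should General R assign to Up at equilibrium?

Row minima: Up → -8, Down → -9; maximin = -8.
Column maxima: b1 → 6, b2 → 5; minimax = 5.
-8 ≠ 5, so there is no saddle point; optimal play is mixed.
Let General R play Up with probability p. Expected payoff against b1: 6p + (-9)(1−p) = 15p − 9; against b2: (-8)p + 5(1−p) = −13p + 5.
Setting these equal: 15p − 9 = −13p + 5 ⇒ 28p = 14 ⇒ p = 1/2, and the value is (15)·(1/2) − 9 = -3/2.
For General C: with q = P(b1), equating Up's and Down's payoffs gives 14q − 8 = −14q + 5 ⇒ q = 13/28.

1/2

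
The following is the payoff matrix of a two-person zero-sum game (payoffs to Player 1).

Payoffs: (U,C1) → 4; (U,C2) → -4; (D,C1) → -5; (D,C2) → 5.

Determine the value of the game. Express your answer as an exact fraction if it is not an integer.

0

Row minima: U → -4, D → -5; maximin = -4.
Column maxima: C1 → 4, C2 → 5; minimax = 4.
-4 ≠ 4, so there is no saddle point; optimal play is mixed.
Let Player 1 play U with probability p. Expected payoff against C1: 4p + (-5)(1−p) = 9p − 5; against C2: (-4)p + 5(1−p) = −9p + 5.
Setting these equal: 9p − 5 = −9p + 5 ⇒ 18p = 10 ⇒ p = 5/9, and the value is (9)·(5/9) − 5 = 0.
For Player 2: with q = P(C1), equating U's and D's payoffs gives 8q − 4 = −10q + 5 ⇒ q = 1/2.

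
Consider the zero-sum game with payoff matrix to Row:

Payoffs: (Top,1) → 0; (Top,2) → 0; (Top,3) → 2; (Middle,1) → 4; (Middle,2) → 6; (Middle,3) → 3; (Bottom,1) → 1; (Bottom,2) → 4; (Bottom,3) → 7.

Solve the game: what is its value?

25/7

Row minima: Top → 0, Middle → 3, Bottom → 1; maximin = 3.
Column maxima: 1 → 4, 2 → 6, 3 → 7; minimax = 4.
3 ≠ 4, so there is no saddle point; optimal play is mixed.
Top is strictly dominated by Middle, so Row never plays it.
With Top eliminated, 2 is strictly dominated by 1 (it gives Row strictly more in every remaining row), so Column never plays it.
On the remaining 2×2 (Middle, Bottom vs 1, 3):
Let Row play Middle with probability p. Expected payoff against 1: 4p + 1(1−p) = 3p + 1; against 3: 3p + 7(1−p) = −4p + 7.
Setting these equal: 3p + 1 = −4p + 7 ⇒ 7p = 6 ⇒ p = 6/7, and the value is (3)·(6/7) + 1 = 25/7.
For Column: with q = P(1), equating Middle's and Bottom's payoffs gives q + 3 = −6q + 7 ⇒ q = 4/7.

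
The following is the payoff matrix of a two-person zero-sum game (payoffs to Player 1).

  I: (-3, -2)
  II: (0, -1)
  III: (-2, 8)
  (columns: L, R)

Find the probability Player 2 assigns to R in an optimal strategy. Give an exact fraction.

2/11

Row minima: I → -3, II → -1, III → -2; maximin = -1.
Column maxima: L → 0, R → 8; minimax = 0.
-1 ≠ 0, so there is no saddle point; optimal play is mixed.
I is strictly dominated by II, so Player 1 never plays it.
On the remaining 2×2 (II, III vs L, R):
Let Player 1 play II with probability p. Expected payoff against L: 0p + (-2)(1−p) = 2p − 2; against R: (-1)p + 8(1−p) = −9p + 8.
Setting these equal: 2p − 2 = −9p + 8 ⇒ 11p = 10 ⇒ p = 10/11, and the value is (2)·(10/11) − 2 = -2/11.
For Player 2: with q = P(L), equating II's and III's payoffs gives q − 1 = −10q + 8 ⇒ q = 9/11.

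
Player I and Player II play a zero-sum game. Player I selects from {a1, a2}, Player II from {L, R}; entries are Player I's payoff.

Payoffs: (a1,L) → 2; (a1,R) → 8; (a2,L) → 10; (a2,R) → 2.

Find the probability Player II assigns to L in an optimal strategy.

Row minima: a1 → 2, a2 → 2; maximin = 2.
Column maxima: L → 10, R → 8; minimax = 8.
2 ≠ 8, so there is no saddle point; optimal play is mixed.
Let Player I play a1 with probability p. Expected payoff against L: 2p + 10(1−p) = −8p + 10; against R: 8p + 2(1−p) = 6p + 2.
Setting these equal: −8p + 10 = 6p + 2 ⇒ −14p = -8 ⇒ p = 4/7, and the value is (-8)·(4/7) + 10 = 38/7.
For Player II: with q = P(L), equating a1's and a2's payoffs gives −6q + 8 = 8q + 2 ⇒ q = 3/7.

3/7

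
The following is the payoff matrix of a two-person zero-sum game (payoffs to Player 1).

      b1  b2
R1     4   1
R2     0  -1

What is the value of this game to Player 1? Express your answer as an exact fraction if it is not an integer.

Row minima: R1 → 1, R2 → -1; maximin = 1.
Column maxima: b1 → 4, b2 → 1; minimax = 1.
Since maximin = minimax = 1, there is a saddle point and the value is 1.

1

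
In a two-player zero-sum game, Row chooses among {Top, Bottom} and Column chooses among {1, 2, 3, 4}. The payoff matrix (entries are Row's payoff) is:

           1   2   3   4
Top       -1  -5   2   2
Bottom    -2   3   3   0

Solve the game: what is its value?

-13/9

Row minima: Top → -5, Bottom → -2; maximin = -2.
Column maxima: 1 → -1, 2 → 3, 3 → 3, 4 → 2; minimax = -1.
-2 ≠ -1, so there is no saddle point; optimal play is mixed.
3 is strictly dominated by 1 (it gives Row strictly more in every row), so Column never plays it.
4 is strictly dominated by 1 (it gives Row strictly more in every row), so Column never plays it.
On the remaining 2×2 (Top, Bottom vs 1, 2):
Let Row play Top with probability p. Expected payoff against 1: (-1)p + (-2)(1−p) = p − 2; against 2: (-5)p + 3(1−p) = −8p + 3.
Setting these equal: p − 2 = −8p + 3 ⇒ 9p = 5 ⇒ p = 5/9, and the value is (1)·(5/9) − 2 = -13/9.
For Column: with q = P(1), equating Top's and Bottom's payoffs gives 4q − 5 = −5q + 3 ⇒ q = 8/9.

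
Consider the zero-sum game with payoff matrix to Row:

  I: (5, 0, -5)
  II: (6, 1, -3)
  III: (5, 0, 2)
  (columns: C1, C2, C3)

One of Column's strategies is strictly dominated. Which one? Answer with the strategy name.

C2 holds Row's payoff strictly below C1 in every row: 0 < 5, 1 < 6, 0 < 5.
So C1 is strictly dominated for Column.

C1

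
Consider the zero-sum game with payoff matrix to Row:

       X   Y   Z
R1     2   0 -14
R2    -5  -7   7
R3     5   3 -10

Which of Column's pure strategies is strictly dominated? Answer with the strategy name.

X

Y holds Row's payoff strictly below X in every row: 0 < 2, -7 < -5, 3 < 5.
So X is strictly dominated for Column.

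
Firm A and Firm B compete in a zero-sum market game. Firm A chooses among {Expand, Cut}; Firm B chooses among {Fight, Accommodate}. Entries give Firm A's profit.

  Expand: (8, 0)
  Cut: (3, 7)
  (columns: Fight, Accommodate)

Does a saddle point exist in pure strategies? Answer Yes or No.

Row minima: Expand → 0, Cut → 3; maximin = 3.
Column maxima: Fight → 8, Accommodate → 7; minimax = 7.
3 ≠ 7, so no pure-strategy equilibrium exists.

No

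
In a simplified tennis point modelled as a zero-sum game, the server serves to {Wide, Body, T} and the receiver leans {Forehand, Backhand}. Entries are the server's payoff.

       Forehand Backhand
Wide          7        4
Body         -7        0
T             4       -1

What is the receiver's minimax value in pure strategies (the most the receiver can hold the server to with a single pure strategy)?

4

Column maxima: Forehand → 7, Backhand → 4.
The smallest of these is 4.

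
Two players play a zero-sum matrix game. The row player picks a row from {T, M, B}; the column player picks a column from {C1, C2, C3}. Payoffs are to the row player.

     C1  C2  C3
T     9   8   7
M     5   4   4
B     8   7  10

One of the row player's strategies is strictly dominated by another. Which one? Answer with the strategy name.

T gives a strictly higher payoff than M against every column: 9 > 5, 8 > 4, 7 > 4.
So M is strictly dominated and the row player never plays it.

M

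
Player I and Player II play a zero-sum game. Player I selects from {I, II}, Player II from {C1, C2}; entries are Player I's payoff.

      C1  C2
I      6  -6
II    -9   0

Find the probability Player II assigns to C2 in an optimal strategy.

5/7

Row minima: I → -6, II → -9; maximin = -6.
Column maxima: C1 → 6, C2 → 0; minimax = 0.
-6 ≠ 0, so there is no saddle point; optimal play is mixed.
Let Player I play I with probability p. Expected payoff against C1: 6p + (-9)(1−p) = 15p − 9; against C2: (-6)p + 0(1−p) = −6p.
Setting these equal: 15p − 9 = −6p ⇒ 21p = 9 ⇒ p = 3/7, and the value is (15)·(3/7) − 9 = -18/7.
For Player II: with q = P(C1), equating I's and II's payoffs gives 12q − 6 = −9q ⇒ q = 2/7.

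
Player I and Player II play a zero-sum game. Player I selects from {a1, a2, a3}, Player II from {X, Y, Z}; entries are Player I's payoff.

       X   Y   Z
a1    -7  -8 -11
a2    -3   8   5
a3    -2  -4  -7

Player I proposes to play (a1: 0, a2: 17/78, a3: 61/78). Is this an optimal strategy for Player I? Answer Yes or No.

Against X this mix gives (17/78)·(-3) + (61/78)·(-2) = -173/78.
Against Y this mix gives (17/78)·8 + (61/78)·(-4) = -18/13.
Against Z this mix gives (17/78)·5 + (61/78)·(-7) = -57/13.
Player II will play Z, holding Player I to -57/13. Shifting weight toward the row that does better against Z would raise this floor (the equalizing mix achieves -31/13 against both Z and X), so the proposed strategy is not optimal.

No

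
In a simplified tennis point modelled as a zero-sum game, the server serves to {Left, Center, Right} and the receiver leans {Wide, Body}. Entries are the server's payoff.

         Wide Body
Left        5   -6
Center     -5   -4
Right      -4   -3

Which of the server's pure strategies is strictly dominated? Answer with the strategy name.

Center

Right gives a strictly higher payoff than Center against every column: -4 > -5, -3 > -4.
So Center is strictly dominated and the server never plays it.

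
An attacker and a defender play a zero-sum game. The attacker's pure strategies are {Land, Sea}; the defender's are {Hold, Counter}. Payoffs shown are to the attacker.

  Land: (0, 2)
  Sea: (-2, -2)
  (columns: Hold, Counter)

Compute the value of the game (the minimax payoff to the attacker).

0

Row minima: Land → 0, Sea → -2; maximin = 0.
Column maxima: Hold → 0, Counter → 2; minimax = 0.
Since maximin = minimax = 0, there is a saddle point and the value is 0.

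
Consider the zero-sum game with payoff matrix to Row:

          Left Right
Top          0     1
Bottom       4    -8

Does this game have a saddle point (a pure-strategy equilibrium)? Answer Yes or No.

No

Row minima: Top → 0, Bottom → -8; maximin = 0.
Column maxima: Left → 4, Right → 1; minimax = 1.
0 ≠ 1, so no pure-strategy equilibrium exists.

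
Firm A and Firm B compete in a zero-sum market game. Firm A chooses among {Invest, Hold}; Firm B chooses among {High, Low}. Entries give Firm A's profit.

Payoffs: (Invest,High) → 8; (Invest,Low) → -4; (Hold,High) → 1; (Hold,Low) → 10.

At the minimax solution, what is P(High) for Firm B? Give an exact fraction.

2/3

Row minima: Invest → -4, Hold → 1; maximin = 1.
Column maxima: High → 8, Low → 10; minimax = 8.
1 ≠ 8, so there is no saddle point; optimal play is mixed.
Let Firm A play Invest with probability p. Expected payoff against High: 8p + 1(1−p) = 7p + 1; against Low: (-4)p + 10(1−p) = −14p + 10.
Setting these equal: 7p + 1 = −14p + 10 ⇒ 21p = 9 ⇒ p = 3/7, and the value is (7)·(3/7) + 1 = 4.
For Firm B: with q = P(High), equating Invest's and Hold's payoffs gives 12q − 4 = −9q + 10 ⇒ q = 2/3.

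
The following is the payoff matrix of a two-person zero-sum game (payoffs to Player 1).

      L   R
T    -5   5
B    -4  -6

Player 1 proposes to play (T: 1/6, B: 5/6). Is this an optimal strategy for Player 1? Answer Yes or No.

Against L this mix gives (1/6)·(-5) + (5/6)·(-4) = -25/6.
Against R this mix gives (1/6)·5 + (5/6)·(-6) = -25/6.
All of Player 2's active replies (L, R) yield -25/6, and no column does worse for Player 1. The mix makes Player 2 indifferent and guarantees -25/6, so it is optimal.

Yes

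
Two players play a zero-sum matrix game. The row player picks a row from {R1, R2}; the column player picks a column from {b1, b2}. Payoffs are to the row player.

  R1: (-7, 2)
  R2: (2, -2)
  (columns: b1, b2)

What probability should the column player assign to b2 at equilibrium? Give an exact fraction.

9/13

Row minima: R1 → -7, R2 → -2; maximin = -2.
Column maxima: b1 → 2, b2 → 2; minimax = 2.
-2 ≠ 2, so there is no saddle point; optimal play is mixed.
Let the row player play R1 with probability p. Expected payoff against b1: (-7)p + 2(1−p) = −9p + 2; against b2: 2p + (-2)(1−p) = 4p − 2.
Setting these equal: −9p + 2 = 4p − 2 ⇒ −13p = -4 ⇒ p = 4/13, and the value is (-9)·(4/13) + 2 = -10/13.
For the column player: with q = P(b1), equating R1's and R2's payoffs gives −9q + 2 = 4q − 2 ⇒ q = 4/13.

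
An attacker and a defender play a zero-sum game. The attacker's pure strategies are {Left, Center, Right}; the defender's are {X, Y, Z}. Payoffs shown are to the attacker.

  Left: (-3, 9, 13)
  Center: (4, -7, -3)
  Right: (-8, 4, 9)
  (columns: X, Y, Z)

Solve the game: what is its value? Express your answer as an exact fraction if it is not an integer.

Row minima: Left → -3, Center → -7, Right → -8; maximin = -3.
Column maxima: X → 4, Y → 9, Z → 13; minimax = 4.
-3 ≠ 4, so there is no saddle point; optimal play is mixed.
Right is strictly dominated by Left, so the attacker never plays it.
Z is strictly dominated by Y (it gives the attacker strictly more in every row), so the defender never plays it.
On the remaining 2×2 (Left, Center vs X, Y):
Let the attacker play Left with probability p. Expected payoff against X: (-3)p + 4(1−p) = −7p + 4; against Y: 9p + (-7)(1−p) = 16p − 7.
Setting these equal: −7p + 4 = 16p − 7 ⇒ −23p = -11 ⇒ p = 11/23, and the value is (-7)·(11/23) + 4 = 15/23.
For the defender: with q = P(X), equating Left's and Center's payoffs gives −12q + 9 = 11q − 7 ⇒ q = 16/23.

15/23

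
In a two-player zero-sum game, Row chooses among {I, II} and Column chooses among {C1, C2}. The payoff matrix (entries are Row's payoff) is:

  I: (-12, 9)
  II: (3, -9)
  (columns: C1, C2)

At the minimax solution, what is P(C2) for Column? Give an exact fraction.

Row minima: I → -12, II → -9; maximin = -9.
Column maxima: C1 → 3, C2 → 9; minimax = 3.
-9 ≠ 3, so there is no saddle point; optimal play is mixed.
Let Row play I with probability p. Expected payoff against C1: (-12)p + 3(1−p) = −15p + 3; against C2: 9p + (-9)(1−p) = 18p − 9.
Setting these equal: −15p + 3 = 18p − 9 ⇒ −33p = -12 ⇒ p = 4/11, and the value is (-15)·(4/11) + 3 = -27/11.
For Column: with q = P(C1), equating I's and II's payoffs gives −21q + 9 = 12q − 9 ⇒ q = 6/11.

5/11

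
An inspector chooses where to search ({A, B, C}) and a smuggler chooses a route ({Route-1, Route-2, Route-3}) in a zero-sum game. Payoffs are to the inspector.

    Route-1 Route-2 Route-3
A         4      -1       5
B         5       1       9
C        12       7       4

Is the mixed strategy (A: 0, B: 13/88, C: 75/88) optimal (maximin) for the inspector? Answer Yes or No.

No

Against Route-1 this mix gives (13/88)·5 + (75/88)·12 = 965/88.
Against Route-2 this mix gives (13/88)·1 + (75/88)·7 = 269/44.
Against Route-3 this mix gives (13/88)·9 + (75/88)·4 = 417/88.
The smuggler will play Route-3, holding the inspector to 417/88. Shifting weight toward the row that does better against Route-3 would raise this floor (the equalizing mix achieves 59/11 against both Route-3 and Route-2), so the proposed strategy is not optimal.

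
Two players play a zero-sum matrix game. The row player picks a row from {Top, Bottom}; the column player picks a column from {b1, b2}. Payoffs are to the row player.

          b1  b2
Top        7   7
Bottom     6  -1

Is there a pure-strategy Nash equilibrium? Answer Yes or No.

Yes

Row minima: Top → 7, Bottom → -1; maximin = 7.
Column maxima: b1 → 7, b2 → 7; minimax = 7.
maximin = minimax = 7, so a saddle point exists.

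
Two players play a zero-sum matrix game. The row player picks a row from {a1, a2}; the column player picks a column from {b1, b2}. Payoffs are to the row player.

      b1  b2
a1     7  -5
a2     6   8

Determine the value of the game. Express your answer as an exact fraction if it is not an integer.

Row minima: a1 → -5, a2 → 6; maximin = 6.
Column maxima: b1 → 7, b2 → 8; minimax = 7.
6 ≠ 7, so there is no saddle point; optimal play is mixed.
Let the row player play a1 with probability p. Expected payoff against b1: 7p + 6(1−p) = p + 6; against b2: (-5)p + 8(1−p) = −13p + 8.
Setting these equal: p + 6 = −13p + 8 ⇒ 14p = 2 ⇒ p = 1/7, and the value is (1)·(1/7) + 6 = 43/7.
For the column player: with q = P(b1), equating a1's and a2's payoffs gives 12q − 5 = −2q + 8 ⇒ q = 13/14.

43/7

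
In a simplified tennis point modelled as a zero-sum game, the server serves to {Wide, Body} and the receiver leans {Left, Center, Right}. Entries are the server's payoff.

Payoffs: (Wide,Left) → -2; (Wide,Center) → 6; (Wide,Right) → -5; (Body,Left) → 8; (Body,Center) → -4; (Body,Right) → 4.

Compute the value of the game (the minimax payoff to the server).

Row minima: Wide → -5, Body → -4; maximin = -4.
Column maxima: Left → 8, Center → 6, Right → 4; minimax = 4.
-4 ≠ 4, so there is no saddle point; optimal play is mixed.
Left is strictly dominated by Right (it gives the server strictly more in every row), so the receiver never plays it.
On the remaining 2×2 (Wide, Body vs Center, Right):
Let the server play Wide with probability p. Expected payoff against Center: 6p + (-4)(1−p) = 10p − 4; against Right: (-5)p + 4(1−p) = −9p + 4.
Setting these equal: 10p − 4 = −9p + 4 ⇒ 19p = 8 ⇒ p = 8/19, and the value is (10)·(8/19) − 4 = 4/19.
For the receiver: with q = P(Center), equating Wide's and Body's payoffs gives 11q − 5 = −8q + 4 ⇒ q = 9/19.

4/19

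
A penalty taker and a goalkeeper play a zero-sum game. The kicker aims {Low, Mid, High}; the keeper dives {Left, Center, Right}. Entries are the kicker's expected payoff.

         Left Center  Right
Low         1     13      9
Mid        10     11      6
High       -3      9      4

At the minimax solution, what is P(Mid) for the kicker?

Row minima: Low → 1, Mid → 6, High → -3; maximin = 6.
Column maxima: Left → 10, Center → 13, Right → 9; minimax = 9.
6 ≠ 9, so there is no saddle point; optimal play is mixed.
High is strictly dominated by Low, so the kicker never plays it.
Center is strictly dominated by Left (it gives the kicker strictly more in every row), so the keeper never plays it.
On the remaining 2×2 (Low, Mid vs Left, Right):
Let the kicker play Low with probability p. Expected payoff against Left: 1p + 10(1−p) = −9p + 10; against Right: 9p + 6(1−p) = 3p + 6.
Setting these equal: −9p + 10 = 3p + 6 ⇒ −12p = -4 ⇒ p = 1/3, and the value is (-9)·(1/3) + 10 = 7.
For the keeper: with q = P(Left), equating Low's and Mid's payoffs gives −8q + 9 = 4q + 6 ⇒ q = 1/4.

2/3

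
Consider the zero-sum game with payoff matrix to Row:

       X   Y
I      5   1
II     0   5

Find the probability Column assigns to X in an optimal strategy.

Row minima: I → 1, II → 0; maximin = 1.
Column maxima: X → 5, Y → 5; minimax = 5.
1 ≠ 5, so there is no saddle point; optimal play is mixed.
Let Row play I with probability p. Expected payoff against X: 5p + 0(1−p) = 5p; against Y: 1p + 5(1−p) = −4p + 5.
Setting these equal: 5p = −4p + 5 ⇒ 9p = 5 ⇒ p = 5/9, and the value is (5)·(5/9) = 25/9.
For Column: with q = P(X), equating I's and II's payoffs gives 4q + 1 = −5q + 5 ⇒ q = 4/9.

4/9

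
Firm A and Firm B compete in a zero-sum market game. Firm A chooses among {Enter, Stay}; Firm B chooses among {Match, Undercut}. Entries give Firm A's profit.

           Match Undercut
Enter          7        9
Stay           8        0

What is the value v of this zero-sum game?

36/5

Row minima: Enter → 7, Stay → 0; maximin = 7.
Column maxima: Match → 8, Undercut → 9; minimax = 8.
7 ≠ 8, so there is no saddle point; optimal play is mixed.
Let Firm A play Enter with probability p. Expected payoff against Match: 7p + 8(1−p) = −p + 8; against Undercut: 9p + 0(1−p) = 9p.
Setting these equal: −p + 8 = 9p ⇒ −10p = -8 ⇒ p = 4/5, and the value is (-1)·(4/5) + 8 = 36/5.
For Firm B: with q = P(Match), equating Enter's and Stay's payoffs gives −2q + 9 = 8q ⇒ q = 9/10.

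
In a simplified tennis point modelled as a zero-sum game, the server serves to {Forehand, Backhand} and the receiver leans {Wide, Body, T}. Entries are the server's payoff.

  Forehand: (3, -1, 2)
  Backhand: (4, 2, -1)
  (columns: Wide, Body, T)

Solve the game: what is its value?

Row minima: Forehand → -1, Backhand → -1; maximin = -1.
Column maxima: Wide → 4, Body → 2, T → 2; minimax = 2.
-1 ≠ 2, so there is no saddle point; optimal play is mixed.
Wide is strictly dominated by Body (it gives the server strictly more in every row), so the receiver never plays it.
On the remaining 2×2 (Forehand, Backhand vs Body, T):
Let the server play Forehand with probability p. Expected payoff against Body: (-1)p + 2(1−p) = −3p + 2; against T: 2p + (-1)(1−p) = 3p − 1.
Setting these equal: −3p + 2 = 3p − 1 ⇒ −6p = -3 ⇒ p = 1/2, and the value is (-3)·(1/2) + 2 = 1/2.
For the receiver: with q = P(Body), equating Forehand's and Backhand's payoffs gives −3q + 2 = 3q − 1 ⇒ q = 1/2.

1/2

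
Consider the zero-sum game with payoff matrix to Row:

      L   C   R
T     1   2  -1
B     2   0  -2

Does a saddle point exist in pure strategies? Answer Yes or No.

Yes

Row minima: T → -1, B → -2; maximin = -1.
Column maxima: L → 2, C → 2, R → -1; minimax = -1.
maximin = minimax = -1, so a saddle point exists.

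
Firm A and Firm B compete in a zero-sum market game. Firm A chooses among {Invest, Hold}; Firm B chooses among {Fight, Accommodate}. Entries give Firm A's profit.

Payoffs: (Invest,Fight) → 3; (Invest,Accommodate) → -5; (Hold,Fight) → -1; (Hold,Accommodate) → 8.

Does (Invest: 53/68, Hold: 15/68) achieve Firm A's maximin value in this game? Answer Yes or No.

No

Against Fight this mix gives (53/68)·3 + (15/68)·(-1) = 36/17.
Against Accommodate this mix gives (53/68)·(-5) + (15/68)·8 = -145/68.
Firm B will play Accommodate, holding Firm A to -145/68. Shifting weight toward the row that does better against Accommodate would raise this floor (the equalizing mix achieves 19/17 against both Accommodate and Fight), so the proposed strategy is not optimal.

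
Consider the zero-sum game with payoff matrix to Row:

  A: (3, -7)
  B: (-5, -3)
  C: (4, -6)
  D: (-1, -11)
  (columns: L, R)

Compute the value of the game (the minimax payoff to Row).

-7/2

Row minima: A → -7, B → -5, C → -6, D → -11; maximin = -5.
Column maxima: L → 4, R → -3; minimax = -3.
-5 ≠ -3, so there is no saddle point; optimal play is mixed.
A is strictly dominated by C, so Row never plays it.
D is strictly dominated by C, so Row never plays it.
On the remaining 2×2 (B, C vs L, R):
Let Row play B with probability p. Expected payoff against L: (-5)p + 4(1−p) = −9p + 4; against R: (-3)p + (-6)(1−p) = 3p − 6.
Setting these equal: −9p + 4 = 3p − 6 ⇒ −12p = -10 ⇒ p = 5/6, and the value is (-9)·(5/6) + 4 = -7/2.
For Column: with q = P(L), equating B's and C's payoffs gives −2q − 3 = 10q − 6 ⇒ q = 1/4.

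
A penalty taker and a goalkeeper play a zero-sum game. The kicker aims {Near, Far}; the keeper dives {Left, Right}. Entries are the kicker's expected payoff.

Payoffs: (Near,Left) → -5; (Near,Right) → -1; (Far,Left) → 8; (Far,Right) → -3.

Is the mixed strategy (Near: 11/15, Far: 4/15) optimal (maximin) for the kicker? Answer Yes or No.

Yes

Against Left this mix gives (11/15)·(-5) + (4/15)·8 = -23/15.
Against Right this mix gives (11/15)·(-1) + (4/15)·(-3) = -23/15.
All of the keeper's active replies (Left, Right) yield -23/15, and no column does worse for the kicker. The mix makes the keeper indifferent and guarantees -23/15, so it is optimal.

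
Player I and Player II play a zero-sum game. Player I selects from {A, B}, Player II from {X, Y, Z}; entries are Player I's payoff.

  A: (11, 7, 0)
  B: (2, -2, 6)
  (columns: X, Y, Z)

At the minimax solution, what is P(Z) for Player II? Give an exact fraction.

3/5

Row minima: A → 0, B → -2; maximin = 0.
Column maxima: X → 11, Y → 7, Z → 6; minimax = 6.
0 ≠ 6, so there is no saddle point; optimal play is mixed.
X is strictly dominated by Y (it gives Player I strictly more in every row), so Player II never plays it.
On the remaining 2×2 (A, B vs Y, Z):
Let Player I play A with probability p. Expected payoff against Y: 7p + (-2)(1−p) = 9p − 2; against Z: 0p + 6(1−p) = −6p + 6.
Setting these equal: 9p − 2 = −6p + 6 ⇒ 15p = 8 ⇒ p = 8/15, and the value is (9)·(8/15) − 2 = 14/5.
For Player II: with q = P(Y), equating A's and B's payoffs gives 7q = −8q + 6 ⇒ q = 2/5.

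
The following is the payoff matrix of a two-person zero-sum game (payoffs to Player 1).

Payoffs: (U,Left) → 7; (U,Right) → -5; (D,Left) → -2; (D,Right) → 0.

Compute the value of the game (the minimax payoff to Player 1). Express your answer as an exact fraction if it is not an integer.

-5/7

Row minima: U → -5, D → -2; maximin = -2.
Column maxima: Left → 7, Right → 0; minimax = 0.
-2 ≠ 0, so there is no saddle point; optimal play is mixed.
Let Player 1 play U with probability p. Expected payoff against Left: 7p + (-2)(1−p) = 9p − 2; against Right: (-5)p + 0(1−p) = −5p.
Setting these equal: 9p − 2 = −5p ⇒ 14p = 2 ⇒ p = 1/7, and the value is (9)·(1/7) − 2 = -5/7.
For Player 2: with q = P(Left), equating U's and D's payoffs gives 12q − 5 = −2q ⇒ q = 5/14.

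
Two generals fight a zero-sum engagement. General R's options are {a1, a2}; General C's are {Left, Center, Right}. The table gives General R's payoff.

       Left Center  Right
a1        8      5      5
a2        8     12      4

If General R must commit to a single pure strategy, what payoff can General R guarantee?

Row minima: a1 → 5, a2 → 4.
The best of these is 5.

5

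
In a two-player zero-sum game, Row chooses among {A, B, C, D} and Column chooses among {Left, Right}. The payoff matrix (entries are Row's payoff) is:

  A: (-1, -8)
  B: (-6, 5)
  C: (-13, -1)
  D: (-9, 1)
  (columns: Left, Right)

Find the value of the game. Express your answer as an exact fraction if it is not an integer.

-53/18

Row minima: A → -8, B → -6, C → -13, D → -9; maximin = -6.
Column maxima: Left → -1, Right → 5; minimax = -1.
-6 ≠ -1, so there is no saddle point; optimal play is mixed.
C is strictly dominated by B, so Row never plays it.
D is strictly dominated by B, so Row never plays it.
On the remaining 2×2 (A, B vs Left, Right):
Let Row play A with probability p. Expected payoff against Left: (-1)p + (-6)(1−p) = 5p − 6; against Right: (-8)p + 5(1−p) = −13p + 5.
Setting these equal: 5p − 6 = −13p + 5 ⇒ 18p = 11 ⇒ p = 11/18, and the value is (5)·(11/18) − 6 = -53/18.
For Column: with q = P(Left), equating A's and B's payoffs gives 7q − 8 = −11q + 5 ⇒ q = 13/18.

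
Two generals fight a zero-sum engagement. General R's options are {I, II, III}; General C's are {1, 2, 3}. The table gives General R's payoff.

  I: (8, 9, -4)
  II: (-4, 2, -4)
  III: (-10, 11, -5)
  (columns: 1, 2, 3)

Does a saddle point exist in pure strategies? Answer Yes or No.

Yes

Row minima: I → -4, II → -4, III → -10; maximin = -4.
Column maxima: 1 → 8, 2 → 11, 3 → -4; minimax = -4.
maximin = minimax = -4, so a saddle point exists.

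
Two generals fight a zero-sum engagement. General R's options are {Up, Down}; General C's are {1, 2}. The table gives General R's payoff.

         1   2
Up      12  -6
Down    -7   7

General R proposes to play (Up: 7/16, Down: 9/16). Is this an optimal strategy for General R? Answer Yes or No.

Against 1 this mix gives (7/16)·12 + (9/16)·(-7) = 21/16.
Against 2 this mix gives (7/16)·(-6) + (9/16)·7 = 21/16.
All of General C's active replies (1, 2) yield 21/16, and no column does worse for General R. The mix makes General C indifferent and guarantees 21/16, so it is optimal.

Yes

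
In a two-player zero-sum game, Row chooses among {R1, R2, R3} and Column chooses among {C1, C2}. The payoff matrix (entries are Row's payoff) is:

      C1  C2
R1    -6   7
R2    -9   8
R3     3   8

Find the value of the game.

Row minima: R1 → -6, R2 → -9, R3 → 3; maximin = 3.
Column maxima: C1 → 3, C2 → 8; minimax = 3.
Since maximin = minimax = 3, there is a saddle point and the value is 3.

3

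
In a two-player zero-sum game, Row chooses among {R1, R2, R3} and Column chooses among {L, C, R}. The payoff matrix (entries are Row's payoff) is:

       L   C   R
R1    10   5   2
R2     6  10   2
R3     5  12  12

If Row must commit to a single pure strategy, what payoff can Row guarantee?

Row minima: R1 → 2, R2 → 2, R3 → 5.
The best of these is 5.

5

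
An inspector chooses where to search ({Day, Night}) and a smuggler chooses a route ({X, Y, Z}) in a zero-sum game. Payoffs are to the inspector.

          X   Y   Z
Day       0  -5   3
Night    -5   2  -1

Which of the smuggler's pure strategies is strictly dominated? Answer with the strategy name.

Z

X holds the inspector's payoff strictly below Z in every row: 0 < 3, -5 < -1.
So Z is strictly dominated for the smuggler.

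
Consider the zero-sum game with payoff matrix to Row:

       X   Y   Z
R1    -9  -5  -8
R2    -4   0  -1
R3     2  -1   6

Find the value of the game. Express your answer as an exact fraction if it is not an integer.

-4/7

Row minima: R1 → -9, R2 → -4, R3 → -1; maximin = -1.
Column maxima: X → 2, Y → 0, Z → 6; minimax = 0.
-1 ≠ 0, so there is no saddle point; optimal play is mixed.
R1 is strictly dominated by R2, so Row never plays it.
Z is strictly dominated by X (it gives Row strictly more in every row), so Column never plays it.
On the remaining 2×2 (R2, R3 vs X, Y):
Let Row play R2 with probability p. Expected payoff against X: (-4)p + 2(1−p) = −6p + 2; against Y: 0p + (-1)(1−p) = p − 1.
Setting these equal: −6p + 2 = p − 1 ⇒ −7p = -3 ⇒ p = 3/7, and the value is (-6)·(3/7) + 2 = -4/7.
For Column: with q = P(X), equating R2's and R3's payoffs gives −4q = 3q − 1 ⇒ q = 1/7.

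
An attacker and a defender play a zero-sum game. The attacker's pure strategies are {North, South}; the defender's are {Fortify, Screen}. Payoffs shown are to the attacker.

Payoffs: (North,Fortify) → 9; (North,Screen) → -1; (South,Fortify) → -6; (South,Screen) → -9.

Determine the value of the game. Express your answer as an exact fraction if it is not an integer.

-1

Row minima: North → -1, South → -9; maximin = -1.
Column maxima: Fortify → 9, Screen → -1; minimax = -1.
Since maximin = minimax = -1, there is a saddle point and the value is -1.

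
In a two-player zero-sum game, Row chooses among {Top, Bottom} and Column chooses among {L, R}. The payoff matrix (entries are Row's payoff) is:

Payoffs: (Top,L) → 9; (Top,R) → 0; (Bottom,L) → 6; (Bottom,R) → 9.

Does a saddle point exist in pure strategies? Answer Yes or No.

Row minima: Top → 0, Bottom → 6; maximin = 6.
Column maxima: L → 9, R → 9; minimax = 9.
6 ≠ 9, so no pure-strategy equilibrium exists.

No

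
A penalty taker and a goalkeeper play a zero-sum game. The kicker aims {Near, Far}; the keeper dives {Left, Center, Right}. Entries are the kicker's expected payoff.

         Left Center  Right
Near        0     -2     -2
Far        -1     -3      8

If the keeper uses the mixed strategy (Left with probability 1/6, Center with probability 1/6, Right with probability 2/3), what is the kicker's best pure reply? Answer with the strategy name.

Far

Expected payoff of Near: (1/6)·0 + (1/6)·(-2) + (2/3)·(-2) = -5/3.
Expected payoff of Far: (1/6)·(-1) + (1/6)·(-3) + (2/3)·8 = 14/3.
The largest is 14/3, so the kicker's best response is Far.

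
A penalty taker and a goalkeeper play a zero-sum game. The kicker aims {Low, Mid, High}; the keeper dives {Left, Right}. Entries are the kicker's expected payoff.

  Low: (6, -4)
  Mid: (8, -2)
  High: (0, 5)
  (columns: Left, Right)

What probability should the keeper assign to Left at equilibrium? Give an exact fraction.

7/15

Row minima: Low → -4, Mid → -2, High → 0; maximin = 0.
Column maxima: Left → 8, Right → 5; minimax = 5.
0 ≠ 5, so there is no saddle point; optimal play is mixed.
Low is strictly dominated by Mid, so the kicker never plays it.
On the remaining 2×2 (Mid, High vs Left, Right):
Let the kicker play Mid with probability p. Expected payoff against Left: 8p + 0(1−p) = 8p; against Right: (-2)p + 5(1−p) = −7p + 5.
Setting these equal: 8p = −7p + 5 ⇒ 15p = 5 ⇒ p = 1/3, and the value is (8)·(1/3) = 8/3.
For the keeper: with q = P(Left), equating Mid's and High's payoffs gives 10q − 2 = −5q + 5 ⇒ q = 7/15.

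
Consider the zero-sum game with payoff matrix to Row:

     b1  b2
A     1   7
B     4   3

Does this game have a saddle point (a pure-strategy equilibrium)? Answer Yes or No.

Row minima: A → 1, B → 3; maximin = 3.
Column maxima: b1 → 4, b2 → 7; minimax = 4.
3 ≠ 4, so no pure-strategy equilibrium exists.

No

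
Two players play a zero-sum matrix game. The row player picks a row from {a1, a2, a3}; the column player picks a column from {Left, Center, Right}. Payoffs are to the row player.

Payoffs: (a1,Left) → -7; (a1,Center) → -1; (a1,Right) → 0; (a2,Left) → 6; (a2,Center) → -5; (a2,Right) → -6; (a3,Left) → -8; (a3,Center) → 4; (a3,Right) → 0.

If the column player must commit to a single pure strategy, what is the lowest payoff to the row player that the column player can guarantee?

Column maxima: Left → 6, Center → 4, Right → 0.
The smallest of these is 0.

0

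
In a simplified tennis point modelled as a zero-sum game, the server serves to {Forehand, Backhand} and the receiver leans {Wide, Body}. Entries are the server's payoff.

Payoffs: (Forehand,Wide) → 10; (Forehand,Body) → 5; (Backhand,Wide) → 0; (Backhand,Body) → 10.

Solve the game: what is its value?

Row minima: Forehand → 5, Backhand → 0; maximin = 5.
Column maxima: Wide → 10, Body → 10; minimax = 10.
5 ≠ 10, so there is no saddle point; optimal play is mixed.
Let the server play Forehand with probability p. Expected payoff against Wide: 10p + 0(1−p) = 10p; against Body: 5p + 10(1−p) = −5p + 10.
Setting these equal: 10p = −5p + 10 ⇒ 15p = 10 ⇒ p = 2/3, and the value is (10)·(2/3) = 20/3.
For the receiver: with q = P(Wide), equating Forehand's and Backhand's payoffs gives 5q + 5 = −10q + 10 ⇒ q = 1/3.

20/3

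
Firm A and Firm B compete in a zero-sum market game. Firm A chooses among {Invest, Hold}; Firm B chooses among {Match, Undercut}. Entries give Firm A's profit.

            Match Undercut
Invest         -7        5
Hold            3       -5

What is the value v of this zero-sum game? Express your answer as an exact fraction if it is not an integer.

-1

Row minima: Invest → -7, Hold → -5; maximin = -5.
Column maxima: Match → 3, Undercut → 5; minimax = 3.
-5 ≠ 3, so there is no saddle point; optimal play is mixed.
Let Firm A play Invest with probability p. Expected payoff against Match: (-7)p + 3(1−p) = −10p + 3; against Undercut: 5p + (-5)(1−p) = 10p − 5.
Setting these equal: −10p + 3 = 10p − 5 ⇒ −20p = -8 ⇒ p = 2/5, and the value is (-10)·(2/5) + 3 = -1.
For Firm B: with q = P(Match), equating Invest's and Hold's payoffs gives −12q + 5 = 8q − 5 ⇒ q = 1/2.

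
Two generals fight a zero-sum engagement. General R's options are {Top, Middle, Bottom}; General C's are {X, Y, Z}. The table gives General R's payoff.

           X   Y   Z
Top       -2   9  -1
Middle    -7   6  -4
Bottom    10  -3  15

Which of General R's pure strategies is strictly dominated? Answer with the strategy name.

Top gives a strictly higher payoff than Middle against every column: -2 > -7, 9 > 6, -1 > -4.
So Middle is strictly dominated and General R never plays it.

Middle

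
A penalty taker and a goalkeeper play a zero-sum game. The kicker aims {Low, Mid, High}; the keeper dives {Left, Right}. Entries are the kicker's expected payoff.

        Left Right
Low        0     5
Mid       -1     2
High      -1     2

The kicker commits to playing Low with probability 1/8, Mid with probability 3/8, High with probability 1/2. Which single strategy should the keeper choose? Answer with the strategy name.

Left

If the keeper plays Left, the kicker's expected payoff is (1/8)·0 + (3/8)·(-1) + (1/2)·(-1) = -7/8.
If the keeper plays Right, the kicker's expected payoff is (1/8)·5 + (3/8)·2 + (1/2)·2 = 19/8.
The keeper minimizes the kicker's payoff; the smallest is -7/8, so the best response is Left.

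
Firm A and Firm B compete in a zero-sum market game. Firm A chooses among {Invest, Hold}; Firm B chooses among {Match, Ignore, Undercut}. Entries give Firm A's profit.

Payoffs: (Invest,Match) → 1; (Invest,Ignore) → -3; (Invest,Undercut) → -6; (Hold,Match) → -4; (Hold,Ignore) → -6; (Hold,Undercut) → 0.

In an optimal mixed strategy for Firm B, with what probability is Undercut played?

Row minima: Invest → -6, Hold → -6; maximin = -6.
Column maxima: Match → 1, Ignore → -3, Undercut → 0; minimax = -3.
-6 ≠ -3, so there is no saddle point; optimal play is mixed.
Match is strictly dominated by Ignore (it gives Firm A strictly more in every row), so Firm B never plays it.
On the remaining 2×2 (Invest, Hold vs Ignore, Undercut):
Let Firm A play Invest with probability p. Expected payoff against Ignore: (-3)p + (-6)(1−p) = 3p − 6; against Undercut: (-6)p + 0(1−p) = −6p.
Setting these equal: 3p − 6 = −6p ⇒ 9p = 6 ⇒ p = 2/3, and the value is (3)·(2/3) − 6 = -4.
For Firm B: with q = P(Ignore), equating Invest's and Hold's payoffs gives 3q − 6 = −6q ⇒ q = 2/3.

1/3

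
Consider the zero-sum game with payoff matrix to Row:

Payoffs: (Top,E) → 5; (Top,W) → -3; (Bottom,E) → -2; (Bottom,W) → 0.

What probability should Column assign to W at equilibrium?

7/10

Row minima: Top → -3, Bottom → -2; maximin = -2.
Column maxima: E → 5, W → 0; minimax = 0.
-2 ≠ 0, so there is no saddle point; optimal play is mixed.
Let Row play Top with probability p. Expected payoff against E: 5p + (-2)(1−p) = 7p − 2; against W: (-3)p + 0(1−p) = −3p.
Setting these equal: 7p − 2 = −3p ⇒ 10p = 2 ⇒ p = 1/5, and the value is (7)·(1/5) − 2 = -3/5.
For Column: with q = P(E), equating Top's and Bottom's payoffs gives 8q − 3 = −2q ⇒ q = 3/10.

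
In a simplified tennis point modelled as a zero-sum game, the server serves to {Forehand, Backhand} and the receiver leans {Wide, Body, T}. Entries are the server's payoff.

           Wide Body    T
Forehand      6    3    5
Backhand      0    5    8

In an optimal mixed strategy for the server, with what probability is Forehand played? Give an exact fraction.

5/8

Row minima: Forehand → 3, Backhand → 0; maximin = 3.
Column maxima: Wide → 6, Body → 5, T → 8; minimax = 5.
3 ≠ 5, so there is no saddle point; optimal play is mixed.
T is strictly dominated by Body (it gives the server strictly more in every row), so the receiver never plays it.
On the remaining 2×2 (Forehand, Backhand vs Wide, Body):
Let the server play Forehand with probability p. Expected payoff against Wide: 6p + 0(1−p) = 6p; against Body: 3p + 5(1−p) = −2p + 5.
Setting these equal: 6p = −2p + 5 ⇒ 8p = 5 ⇒ p = 5/8, and the value is (6)·(5/8) = 15/4.
For the receiver: with q = P(Wide), equating Forehand's and Backhand's payoffs gives 3q + 3 = −5q + 5 ⇒ q = 1/4.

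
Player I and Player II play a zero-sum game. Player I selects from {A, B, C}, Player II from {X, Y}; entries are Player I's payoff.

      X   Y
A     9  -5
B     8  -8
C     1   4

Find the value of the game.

Row minima: A → -5, B → -8, C → 1; maximin = 1.
Column maxima: X → 9, Y → 4; minimax = 4.
1 ≠ 4, so there is no saddle point; optimal play is mixed.
B is strictly dominated by A, so Player I never plays it.
On the remaining 2×2 (A, C vs X, Y):
Let Player I play A with probability p. Expected payoff against X: 9p + 1(1−p) = 8p + 1; against Y: (-5)p + 4(1−p) = −9p + 4.
Setting these equal: 8p + 1 = −9p + 4 ⇒ 17p = 3 ⇒ p = 3/17, and the value is (8)·(3/17) + 1 = 41/17.
For Player II: with q = P(X), equating A's and C's payoffs gives 14q − 5 = −3q + 4 ⇒ q = 9/17.

41/17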